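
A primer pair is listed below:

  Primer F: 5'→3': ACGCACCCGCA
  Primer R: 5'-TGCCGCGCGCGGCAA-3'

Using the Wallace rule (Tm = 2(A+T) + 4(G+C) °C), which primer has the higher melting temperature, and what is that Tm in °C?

Primer R, 54°C

Primer F: A+T=3, G+C=8 → Tm = 2(3)+4(8) = 38°C
Primer R: A+T=3, G+C=12 → Tm = 2(3)+4(12) = 54°C
38°C vs 54°C → primer R is higher.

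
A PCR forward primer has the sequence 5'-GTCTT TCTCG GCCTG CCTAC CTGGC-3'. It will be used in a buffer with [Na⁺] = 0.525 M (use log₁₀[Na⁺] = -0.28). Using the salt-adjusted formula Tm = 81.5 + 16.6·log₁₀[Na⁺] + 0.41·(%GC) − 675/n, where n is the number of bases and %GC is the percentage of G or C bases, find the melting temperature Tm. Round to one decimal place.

76.1°C

Length n = 25. Counting bases: C=10, T=8, A=1, G=6
G+C = 16, so %GC = 16/25 × 100 = 64%
Salt term: 16.6 × (-0.28) = -4.648
GC term: 0.41 × 64 = 26.24; length term: −675/25 = −27
Tm = 81.5 + (-4.648) + 26.24 − 27 = 76.092 → 76.1°C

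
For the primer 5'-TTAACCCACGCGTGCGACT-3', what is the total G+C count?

T=4, C=7, A=4, G=4
G+C = 4 + 7 = 11

11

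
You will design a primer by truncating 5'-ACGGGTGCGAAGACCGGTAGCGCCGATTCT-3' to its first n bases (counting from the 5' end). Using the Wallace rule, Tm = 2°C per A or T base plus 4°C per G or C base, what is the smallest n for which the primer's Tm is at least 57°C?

n = 17

First 16 bases: ACGGGTGCGAAGACCG → Tm = 54°C (< 57°C)
First 17 bases: ACGGGTGCGAAGACCGG → Tm = 58°C (≥ 57°C)
Since every base adds ≥2°C, Tm only increases with n, so the threshold is first crossed at n = 17.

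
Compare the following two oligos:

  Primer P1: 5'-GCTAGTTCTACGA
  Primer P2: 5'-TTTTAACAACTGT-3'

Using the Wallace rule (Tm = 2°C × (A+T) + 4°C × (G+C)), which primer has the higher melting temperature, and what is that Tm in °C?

Primer P1: A+T=7, G+C=6 → Tm = 2(7)+4(6) = 38°C
Primer P2: A+T=10, G+C=3 → Tm = 2(10)+4(3) = 32°C
38°C vs 32°C → primer P1 is higher.

Primer P1, 38°C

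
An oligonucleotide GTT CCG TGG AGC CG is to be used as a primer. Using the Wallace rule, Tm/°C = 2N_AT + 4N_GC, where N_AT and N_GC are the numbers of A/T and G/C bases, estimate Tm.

Scanning the sequence gives C=4, A=1, G=6, T=3.
A+T = 4, G+C = 10
Tm = 2(4) + 4(10) = 8 + 40 = 48°C

48°C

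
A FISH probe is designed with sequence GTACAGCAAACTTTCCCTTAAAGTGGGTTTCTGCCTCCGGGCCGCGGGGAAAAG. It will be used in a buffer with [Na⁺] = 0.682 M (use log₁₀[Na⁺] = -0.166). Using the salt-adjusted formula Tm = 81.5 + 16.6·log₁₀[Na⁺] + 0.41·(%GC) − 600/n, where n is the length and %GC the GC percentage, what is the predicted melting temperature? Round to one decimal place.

Length n = 54. Counting bases: G=16, T=12, C=14, A=12
G+C = 30, so %GC = 30/54 × 100 = 55.556%
Salt term: 16.6 × (-0.166) = -2.756
GC term: 0.41 × 55.556 = 22.778; length term: −600/54 = −11.111
Tm = 81.5 + (-2.756) + 22.778 − 11.111 = 90.411 → 90.4°C

90.4°C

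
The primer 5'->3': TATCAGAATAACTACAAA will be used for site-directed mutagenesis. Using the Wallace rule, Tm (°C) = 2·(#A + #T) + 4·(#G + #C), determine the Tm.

T=4, A=10, G=1, C=3
A+T = 14, G+C = 4
Tm = 2×14 + 4×4 = 44°C

44°C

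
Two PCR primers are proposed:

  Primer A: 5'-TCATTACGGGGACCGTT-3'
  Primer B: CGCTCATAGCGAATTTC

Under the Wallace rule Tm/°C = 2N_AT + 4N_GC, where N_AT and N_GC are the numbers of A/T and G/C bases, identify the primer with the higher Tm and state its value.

Primer A: A+T=8, G+C=9 → Tm = 2(8)+4(9) = 52°C
Primer B: A+T=9, G+C=8 → Tm = 2(9)+4(8) = 50°C
52°C vs 50°C → primer A is higher.

Primer A, 52°C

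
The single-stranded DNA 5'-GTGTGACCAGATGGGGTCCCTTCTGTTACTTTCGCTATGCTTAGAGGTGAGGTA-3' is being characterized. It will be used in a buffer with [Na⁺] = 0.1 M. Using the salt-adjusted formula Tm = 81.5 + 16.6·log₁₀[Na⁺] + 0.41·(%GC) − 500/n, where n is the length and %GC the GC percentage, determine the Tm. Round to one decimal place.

Length n = 54. G=17, T=18, C=10, A=9
G+C = 27, so %GC = 27/54 × 100 = 50%
Salt term: 16.6 × (-1) = -16.6
GC term: 0.41 × 50 = 20.5; length term: −500/54 = −9.259
Tm = 81.5 + (-16.6) + 20.5 − 9.259 = 76.141 → 76.1°C

76.1°C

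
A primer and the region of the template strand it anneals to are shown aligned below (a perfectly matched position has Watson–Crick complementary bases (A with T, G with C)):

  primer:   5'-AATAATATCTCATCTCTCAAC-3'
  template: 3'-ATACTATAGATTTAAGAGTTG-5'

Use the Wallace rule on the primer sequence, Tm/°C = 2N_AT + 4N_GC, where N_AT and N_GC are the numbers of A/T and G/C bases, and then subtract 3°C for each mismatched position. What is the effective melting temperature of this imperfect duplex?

Primer base counts: A=8, T=7, G=0, C=6 → A+T=15, G+C=6
Perfect-match Tm = 2(15) + 4(6) = 30 + 24 = 54°C
Mismatches (positions where the bases are not complementary): 5 (at positions 1, 4, 11, 13, 14)
Effective Tm = 54 − 5×3 = 54 − 15 = 39°C

39°C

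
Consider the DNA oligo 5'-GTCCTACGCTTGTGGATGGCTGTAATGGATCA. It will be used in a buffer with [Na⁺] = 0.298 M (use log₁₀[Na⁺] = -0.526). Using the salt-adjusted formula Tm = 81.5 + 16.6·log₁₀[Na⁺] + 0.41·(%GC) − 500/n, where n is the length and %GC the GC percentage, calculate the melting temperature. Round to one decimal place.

Length n = 32. T=10, A=6, G=10, C=6
G+C = 16, so %GC = 16/32 × 100 = 50%
Salt term: 16.6 × (-0.526) = -8.732
GC term: 0.41 × 50 = 20.5; length term: −500/32 = −15.625
Tm = 81.5 + (-8.732) + 20.5 − 15.625 = 77.643 → 77.6°C

77.6°C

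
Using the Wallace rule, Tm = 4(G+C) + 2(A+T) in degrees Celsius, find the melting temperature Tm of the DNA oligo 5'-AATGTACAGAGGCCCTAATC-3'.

58°C

T=4, A=7, C=5, G=4
AT pairs contribute 11, GC pairs contribute 9.
Tm = 2×11 + 4×9 = 58°C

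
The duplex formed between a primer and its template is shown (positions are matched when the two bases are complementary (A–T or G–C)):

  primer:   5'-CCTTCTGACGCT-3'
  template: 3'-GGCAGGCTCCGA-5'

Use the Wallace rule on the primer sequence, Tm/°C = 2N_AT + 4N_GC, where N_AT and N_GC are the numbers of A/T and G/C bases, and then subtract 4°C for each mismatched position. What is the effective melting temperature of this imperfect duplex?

Primer base counts: A=1, T=4, G=2, C=5 → A+T=5, G+C=7
Perfect-match Tm = 2(5) + 4(7) = 10 + 28 = 38°C
Mismatches (positions where the bases are not complementary): 3 (at positions 3, 6, 9)
Effective Tm = 38 − 3×4 = 38 − 12 = 26°C

26°C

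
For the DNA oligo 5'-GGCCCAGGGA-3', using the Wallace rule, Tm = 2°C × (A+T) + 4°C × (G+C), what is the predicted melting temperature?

Counting bases: C=3, A=2, G=5, T=0
AT pairs contribute 2, GC pairs contribute 8.
Tm = 4·8 + 2·2 = 32 + 4 = 36°C

36°C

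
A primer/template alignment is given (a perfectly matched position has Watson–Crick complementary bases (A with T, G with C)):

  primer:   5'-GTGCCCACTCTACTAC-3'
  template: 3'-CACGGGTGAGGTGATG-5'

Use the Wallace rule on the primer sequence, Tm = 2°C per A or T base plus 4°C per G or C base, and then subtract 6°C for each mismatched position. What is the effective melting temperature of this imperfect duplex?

44°C

Primer base counts: A=3, T=4, G=2, C=7 → A+T=7, G+C=9
Perfect-match Tm = 2(7) + 4(9) = 14 + 36 = 50°C
Mismatches (positions where the bases are not complementary): 1 (at position 11)
Effective Tm = 50 − 1×6 = 50 − 6 = 44°C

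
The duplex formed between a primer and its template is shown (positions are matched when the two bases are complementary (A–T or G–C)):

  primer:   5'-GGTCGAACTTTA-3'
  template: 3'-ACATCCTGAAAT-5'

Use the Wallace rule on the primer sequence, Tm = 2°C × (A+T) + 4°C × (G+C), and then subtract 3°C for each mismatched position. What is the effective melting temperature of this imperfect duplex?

Primer base counts: A=3, T=4, G=3, C=2 → A+T=7, G+C=5
Perfect-match Tm = 2(7) + 4(5) = 14 + 20 = 34°C
Mismatches (positions where the bases are not complementary): 3 (at positions 1, 4, 6)
Effective Tm = 34 − 3×3 = 34 − 9 = 25°C

25°C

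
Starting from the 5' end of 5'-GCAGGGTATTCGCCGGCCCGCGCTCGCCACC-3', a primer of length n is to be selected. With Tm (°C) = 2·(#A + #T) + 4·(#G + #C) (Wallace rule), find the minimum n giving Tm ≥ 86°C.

n = 25

First 24 bases: GCAGGGTATTCGCCGGCCCGCGCT → Tm = 84°C (< 86°C)
First 25 bases: GCAGGGTATTCGCCGGCCCGCGCTC → Tm = 88°C (≥ 86°C)
Since every base adds ≥2°C, Tm only increases with n, so the threshold is first crossed at n = 25.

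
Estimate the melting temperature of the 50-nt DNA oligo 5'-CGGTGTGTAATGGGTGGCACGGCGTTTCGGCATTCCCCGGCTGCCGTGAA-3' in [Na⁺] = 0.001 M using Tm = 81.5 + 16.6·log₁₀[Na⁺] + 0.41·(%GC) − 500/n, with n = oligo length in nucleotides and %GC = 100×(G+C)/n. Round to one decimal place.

47.9°C

Length n = 50. Base counts: T=12, C=13, A=6, G=19
G+C = 32, so %GC = 32/50 × 100 = 64%
Salt term: 16.6 × (-3) = -49.8
GC term: 0.41 × 64 = 26.24; length term: −500/50 = −10
Tm = 81.5 + (-49.8) + 26.24 − 10 = 47.94 → 47.9°C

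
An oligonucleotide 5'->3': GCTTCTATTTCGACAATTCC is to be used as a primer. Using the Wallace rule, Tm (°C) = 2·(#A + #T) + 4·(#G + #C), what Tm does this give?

56°C

Base counts: T=8, G=2, A=4, C=6
A+T = 12, G+C = 8
Tm = 2(12) + 4(8) = 24 + 32 = 56°C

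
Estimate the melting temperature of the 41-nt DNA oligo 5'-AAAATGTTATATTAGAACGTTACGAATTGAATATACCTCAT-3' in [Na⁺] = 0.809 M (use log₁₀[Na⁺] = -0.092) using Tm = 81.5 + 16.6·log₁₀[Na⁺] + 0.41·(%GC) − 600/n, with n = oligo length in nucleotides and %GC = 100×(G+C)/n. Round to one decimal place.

75.3°C

Length n = 41. Base counts: A=17, T=14, G=5, C=5
G+C = 10, so %GC = 10/41 × 100 = 24.39%
Salt term: 16.6 × (-0.092) = -1.527
GC term: 0.41 × 24.39 = 10; length term: −600/41 = −14.634
Tm = 81.5 + (-1.527) + 10 − 14.634 = 75.339 → 75.3°C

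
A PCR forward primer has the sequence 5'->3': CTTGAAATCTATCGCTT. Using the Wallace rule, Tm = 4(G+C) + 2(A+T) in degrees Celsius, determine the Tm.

46°C

Base counts: G=2, A=4, C=4, T=7
A+T = 11, G+C = 6
Tm = 2(11) + 4(6) = 22 + 24 = 46°C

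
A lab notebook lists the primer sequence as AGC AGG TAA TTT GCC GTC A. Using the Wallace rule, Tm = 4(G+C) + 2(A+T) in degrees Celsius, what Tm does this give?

T=5, C=4, A=5, G=5
A+T = 10, G+C = 9
Tm = 4·9 + 2·10 = 36 + 20 = 56°C

56°C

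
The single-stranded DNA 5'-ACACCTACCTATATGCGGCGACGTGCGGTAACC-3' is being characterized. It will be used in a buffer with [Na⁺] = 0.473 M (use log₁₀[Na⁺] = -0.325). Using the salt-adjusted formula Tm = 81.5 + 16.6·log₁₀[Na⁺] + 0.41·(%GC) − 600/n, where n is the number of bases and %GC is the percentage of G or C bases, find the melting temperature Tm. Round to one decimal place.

Length n = 33. Scanning the sequence gives C=11, A=8, G=8, T=6.
G+C = 19, so %GC = 19/33 × 100 = 57.576%
Salt term: 16.6 × (-0.325) = -5.395
GC term: 0.41 × 57.576 = 23.606; length term: −600/33 = −18.182
Tm = 81.5 + (-5.395) + 23.606 − 18.182 = 81.529 → 81.5°C

81.5°C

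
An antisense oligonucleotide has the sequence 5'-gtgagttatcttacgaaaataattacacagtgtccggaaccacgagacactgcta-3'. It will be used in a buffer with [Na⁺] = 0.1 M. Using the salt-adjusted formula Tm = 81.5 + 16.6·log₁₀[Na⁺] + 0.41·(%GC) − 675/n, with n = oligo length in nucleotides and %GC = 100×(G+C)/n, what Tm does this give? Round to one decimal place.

Length n = 55. Counting bases: T=13, A=19, C=12, G=11
G+C = 23, so %GC = 23/55 × 100 = 41.818%
Salt term: 16.6 × (-1) = -16.6
GC term: 0.41 × 41.818 = 17.145; length term: −675/55 = −12.273
Tm = 81.5 + (-16.6) + 17.145 − 12.273 = 69.772 → 69.8°C

69.8°C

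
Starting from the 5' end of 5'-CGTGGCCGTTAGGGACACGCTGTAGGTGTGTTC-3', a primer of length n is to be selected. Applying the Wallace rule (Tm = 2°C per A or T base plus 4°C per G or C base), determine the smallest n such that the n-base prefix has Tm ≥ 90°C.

n = 28

First 27 bases: CGTGGCCGTTAGGGACACGCTGTAGGT → Tm = 88°C (< 90°C)
First 28 bases: CGTGGCCGTTAGGGACACGCTGTAGGTG → Tm = 92°C (≥ 90°C)
Since every base adds ≥2°C, Tm only increases with n, so the threshold is first crossed at n = 28.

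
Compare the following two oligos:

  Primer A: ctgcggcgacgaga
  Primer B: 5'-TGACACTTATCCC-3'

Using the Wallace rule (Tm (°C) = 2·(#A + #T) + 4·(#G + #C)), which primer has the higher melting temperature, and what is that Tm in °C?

Primer A: A+T=4, G+C=10 → Tm = 2(4)+4(10) = 48°C
Primer B: A+T=7, G+C=6 → Tm = 2(7)+4(6) = 38°C
48°C vs 38°C → primer A is higher.

Primer A, 48°C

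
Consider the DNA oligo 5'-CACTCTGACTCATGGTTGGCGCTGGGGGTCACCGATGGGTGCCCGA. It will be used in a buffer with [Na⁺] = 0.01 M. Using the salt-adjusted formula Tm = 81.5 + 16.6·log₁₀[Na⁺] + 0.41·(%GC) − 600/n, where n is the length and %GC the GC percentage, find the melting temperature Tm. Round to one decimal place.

Length n = 46. Base counts: G=17, C=13, A=6, T=10
G+C = 30, so %GC = 30/46 × 100 = 65.217%
Salt term: 16.6 × (-2) = -33.2
GC term: 0.41 × 65.217 = 26.739; length term: −600/46 = −13.043
Tm = 81.5 + (-33.2) + 26.739 − 13.043 = 61.996 → 62.0°C

62.0°C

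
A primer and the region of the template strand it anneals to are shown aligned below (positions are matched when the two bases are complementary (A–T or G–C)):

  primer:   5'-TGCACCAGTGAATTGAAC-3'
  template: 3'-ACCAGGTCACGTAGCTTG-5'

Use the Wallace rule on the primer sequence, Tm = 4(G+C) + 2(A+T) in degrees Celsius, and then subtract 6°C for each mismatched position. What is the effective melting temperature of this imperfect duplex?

28°C

Primer base counts: A=6, T=4, G=4, C=4 → A+T=10, G+C=8
Perfect-match Tm = 2(10) + 4(8) = 20 + 32 = 52°C
Mismatches (positions where the bases are not complementary): 4 (at positions 3, 4, 11, 14)
Effective Tm = 52 − 4×6 = 52 − 24 = 28°C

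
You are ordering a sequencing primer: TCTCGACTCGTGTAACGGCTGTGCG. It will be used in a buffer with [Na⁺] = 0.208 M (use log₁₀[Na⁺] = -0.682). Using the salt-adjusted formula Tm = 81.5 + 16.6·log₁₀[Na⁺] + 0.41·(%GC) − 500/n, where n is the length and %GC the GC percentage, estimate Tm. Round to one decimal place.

Length n = 25. Counting bases: T=7, A=3, G=8, C=7
G+C = 15, so %GC = 15/25 × 100 = 60%
Salt term: 16.6 × (-0.682) = -11.321
GC term: 0.41 × 60 = 24.6; length term: −500/25 = −20
Tm = 81.5 + (-11.321) + 24.6 − 20 = 74.779 → 74.8°C

74.8°C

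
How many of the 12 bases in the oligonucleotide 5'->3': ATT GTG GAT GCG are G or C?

Scanning the sequence gives T=4, C=1, A=2, G=5.
Total G or C: 5 + 1 = 6

6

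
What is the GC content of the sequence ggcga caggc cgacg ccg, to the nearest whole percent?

Scanning the sequence gives C=7, T=0, A=3, G=8.
G+C = 8 + 7 = 15 out of 18 bases
%GC = 15/18 × 100 = 83.33% ≈ 83%

83%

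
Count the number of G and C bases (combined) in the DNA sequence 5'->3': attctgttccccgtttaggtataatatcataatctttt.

11

Base counts: T=18, C=7, A=9, G=4
Total G or C: 4 + 7 = 11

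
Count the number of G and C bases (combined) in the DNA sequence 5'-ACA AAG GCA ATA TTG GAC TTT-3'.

7

A=8, C=3, G=4, T=6
G+C = 4 + 3 = 7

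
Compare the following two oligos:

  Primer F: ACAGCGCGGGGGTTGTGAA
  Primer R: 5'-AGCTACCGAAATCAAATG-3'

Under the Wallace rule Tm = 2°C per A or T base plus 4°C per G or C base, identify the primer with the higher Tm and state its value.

Primer F: A+T=7, G+C=12 → Tm = 2(7)+4(12) = 62°C
Primer R: A+T=11, G+C=7 → Tm = 2(11)+4(7) = 50°C
62°C vs 50°C → primer F is higher.

Primer F, 62°C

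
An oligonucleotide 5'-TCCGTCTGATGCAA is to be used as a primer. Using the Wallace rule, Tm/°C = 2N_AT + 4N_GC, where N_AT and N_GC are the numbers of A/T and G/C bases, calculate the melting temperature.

42°C

Base counts: A=3, G=3, C=4, T=4
AT pairs contribute 7, GC pairs contribute 7.
Tm = 2(7) + 4(7) = 14 + 28 = 42°C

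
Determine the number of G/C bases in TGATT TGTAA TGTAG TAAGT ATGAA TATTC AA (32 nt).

7

Counting bases: A=12, T=13, G=6, C=1
Total G or C: 6 + 1 = 7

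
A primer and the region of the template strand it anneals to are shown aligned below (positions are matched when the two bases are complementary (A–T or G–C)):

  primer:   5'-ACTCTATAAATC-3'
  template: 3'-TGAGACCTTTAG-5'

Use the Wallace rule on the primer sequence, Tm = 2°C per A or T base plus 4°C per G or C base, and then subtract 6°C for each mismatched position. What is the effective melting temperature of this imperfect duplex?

18°C

Primer base counts: A=5, T=4, G=0, C=3 → A+T=9, G+C=3
Perfect-match Tm = 2(9) + 4(3) = 18 + 12 = 30°C
Mismatches (positions where the bases are not complementary): 2 (at positions 6, 7)
Effective Tm = 30 − 2×6 = 30 − 12 = 18°C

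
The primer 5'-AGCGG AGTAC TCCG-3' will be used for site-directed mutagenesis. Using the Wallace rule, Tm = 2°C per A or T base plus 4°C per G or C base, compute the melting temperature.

46°C

Base counts: G=5, T=2, A=3, C=4
So N_AT = 5 and N_GC = 9.
Tm = 2(5) + 4(9) = 10 + 36 = 46°C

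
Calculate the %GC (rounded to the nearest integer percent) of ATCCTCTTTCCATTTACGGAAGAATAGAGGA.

39%

Base counts: G=6, A=10, C=6, T=9
G+C = 6 + 6 = 12 out of 31 bases
%GC = 12/31 × 100 = 38.71% ≈ 39%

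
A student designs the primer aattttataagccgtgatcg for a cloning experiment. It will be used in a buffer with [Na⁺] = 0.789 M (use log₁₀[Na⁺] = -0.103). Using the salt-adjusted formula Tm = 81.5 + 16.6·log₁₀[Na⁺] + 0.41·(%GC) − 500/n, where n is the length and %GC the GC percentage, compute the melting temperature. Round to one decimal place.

69.1°C

Length n = 20. Base counts: C=3, T=7, G=4, A=6
G+C = 7, so %GC = 7/20 × 100 = 35%
Salt term: 16.6 × (-0.103) = -1.71
GC term: 0.41 × 35 = 14.35; length term: −500/20 = −25
Tm = 81.5 + (-1.71) + 14.35 − 25 = 69.14 → 69.1°C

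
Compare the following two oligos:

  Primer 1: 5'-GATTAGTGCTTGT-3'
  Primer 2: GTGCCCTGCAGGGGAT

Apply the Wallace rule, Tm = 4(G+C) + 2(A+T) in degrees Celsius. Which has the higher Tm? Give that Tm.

Primer 1: A+T=8, G+C=5 → Tm = 2(8)+4(5) = 36°C
Primer 2: A+T=5, G+C=11 → Tm = 2(5)+4(11) = 54°C
36°C vs 54°C → primer 2 is higher.

Primer 2, 54°C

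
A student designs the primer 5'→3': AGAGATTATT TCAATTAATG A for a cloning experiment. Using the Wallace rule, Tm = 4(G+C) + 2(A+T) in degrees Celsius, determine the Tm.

50°C

A=9, G=3, T=8, C=1
So N_AT = 17 and N_GC = 4.
Tm = 2×17 + 4×4 = 50°C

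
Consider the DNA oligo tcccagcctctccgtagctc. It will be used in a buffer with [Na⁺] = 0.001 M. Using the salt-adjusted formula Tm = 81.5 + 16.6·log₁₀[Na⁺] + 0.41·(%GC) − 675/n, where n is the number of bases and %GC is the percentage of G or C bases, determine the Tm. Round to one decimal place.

24.6°C

Length n = 20. C=10, G=3, T=5, A=2
G+C = 13, so %GC = 13/20 × 100 = 65%
Salt term: 16.6 × (-3) = -49.8
GC term: 0.41 × 65 = 26.65; length term: −675/20 = −33.75
Tm = 81.5 + (-49.8) + 26.65 − 33.75 = 24.6 → 24.6°C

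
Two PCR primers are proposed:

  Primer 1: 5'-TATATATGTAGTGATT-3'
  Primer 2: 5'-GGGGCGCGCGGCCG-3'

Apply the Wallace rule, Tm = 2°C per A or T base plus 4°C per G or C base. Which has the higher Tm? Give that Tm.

Primer 1: A+T=13, G+C=3 → Tm = 2(13)+4(3) = 38°C
Primer 2: A+T=0, G+C=14 → Tm = 2(0)+4(14) = 56°C
38°C vs 56°C → primer 2 is higher.

Primer 2, 56°C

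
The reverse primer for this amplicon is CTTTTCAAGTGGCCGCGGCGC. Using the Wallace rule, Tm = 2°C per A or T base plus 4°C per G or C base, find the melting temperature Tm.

70°C

Counting bases: A=2, C=7, G=7, T=5
AT pairs contribute 7, GC pairs contribute 14.
Tm = 2(7) + 4(14) = 14 + 56 = 70°C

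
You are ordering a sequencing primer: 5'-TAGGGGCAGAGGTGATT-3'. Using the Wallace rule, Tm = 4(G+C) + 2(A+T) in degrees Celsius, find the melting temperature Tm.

Counting bases: T=4, A=4, C=1, G=8
So N_AT = 8 and N_GC = 9.
Tm = 2(8) + 4(9) = 16 + 36 = 52°C

52°C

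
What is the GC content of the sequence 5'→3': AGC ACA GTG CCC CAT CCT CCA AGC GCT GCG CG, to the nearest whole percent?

69%

Counting bases: C=14, A=6, T=4, G=8
G+C = 8 + 14 = 22 out of 32 bases
%GC = 22/32 × 100 = 68.75% ≈ 69%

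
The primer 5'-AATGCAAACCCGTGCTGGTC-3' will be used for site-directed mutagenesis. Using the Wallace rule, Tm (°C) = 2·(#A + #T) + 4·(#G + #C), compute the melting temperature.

62°C

Base counts: G=5, A=5, T=4, C=6
A+T = 9, G+C = 11
Tm = 4·11 + 2·9 = 44 + 18 = 62°C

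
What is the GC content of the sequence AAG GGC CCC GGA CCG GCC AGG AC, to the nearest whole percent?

Counting bases: G=9, T=0, C=9, A=5
G+C = 9 + 9 = 18 out of 23 bases
%GC = 18/23 × 100 = 78.26% ≈ 78%

78%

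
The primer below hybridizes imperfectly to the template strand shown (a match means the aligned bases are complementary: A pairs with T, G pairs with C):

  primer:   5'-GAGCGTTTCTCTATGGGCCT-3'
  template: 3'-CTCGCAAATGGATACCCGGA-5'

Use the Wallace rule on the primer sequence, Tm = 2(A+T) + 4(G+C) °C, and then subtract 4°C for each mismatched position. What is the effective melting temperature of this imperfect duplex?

Primer base counts: A=2, T=7, G=6, C=5 → A+T=9, G+C=11
Perfect-match Tm = 2(9) + 4(11) = 18 + 44 = 62°C
Mismatches (positions where the bases are not complementary): 2 (at positions 9, 10)
Effective Tm = 62 − 2×4 = 62 − 8 = 54°C

54°C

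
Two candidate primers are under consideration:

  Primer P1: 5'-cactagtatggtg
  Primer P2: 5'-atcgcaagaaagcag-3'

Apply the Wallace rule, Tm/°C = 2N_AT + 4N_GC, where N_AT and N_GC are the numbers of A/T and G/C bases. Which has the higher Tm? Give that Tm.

Primer P1: A+T=7, G+C=6 → Tm = 2(7)+4(6) = 38°C
Primer P2: A+T=8, G+C=7 → Tm = 2(8)+4(7) = 44°C
38°C vs 44°C → primer P2 is higher.

Primer P2, 44°C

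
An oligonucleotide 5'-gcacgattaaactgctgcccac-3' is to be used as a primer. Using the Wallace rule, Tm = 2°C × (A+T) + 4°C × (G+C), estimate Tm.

Counting bases: C=8, T=4, G=4, A=6
AT pairs contribute 10, GC pairs contribute 12.
Tm = 2(10) + 4(12) = 20 + 48 = 68°C

68°C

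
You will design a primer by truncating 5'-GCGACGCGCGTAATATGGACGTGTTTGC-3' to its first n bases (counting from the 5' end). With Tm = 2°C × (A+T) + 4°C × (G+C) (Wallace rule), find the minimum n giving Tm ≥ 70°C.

n = 22

First 21 bases: GCGACGCGCGTAATATGGACG → Tm = 68°C (< 70°C)
First 22 bases: GCGACGCGCGTAATATGGACGT → Tm = 70°C (≥ 70°C)
Since every base adds ≥2°C, Tm only increases with n, so the threshold is first crossed at n = 22.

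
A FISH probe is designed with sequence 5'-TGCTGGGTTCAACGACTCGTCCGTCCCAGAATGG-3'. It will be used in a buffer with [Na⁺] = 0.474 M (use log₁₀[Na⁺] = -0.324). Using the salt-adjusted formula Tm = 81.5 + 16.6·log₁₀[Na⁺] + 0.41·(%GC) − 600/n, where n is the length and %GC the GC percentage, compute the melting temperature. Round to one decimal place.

Length n = 34. Base counts: G=10, C=10, A=6, T=8
G+C = 20, so %GC = 20/34 × 100 = 58.824%
Salt term: 16.6 × (-0.324) = -5.378
GC term: 0.41 × 58.824 = 24.118; length term: −600/34 = −17.647
Tm = 81.5 + (-5.378) + 24.118 − 17.647 = 82.593 → 82.6°C

82.6°C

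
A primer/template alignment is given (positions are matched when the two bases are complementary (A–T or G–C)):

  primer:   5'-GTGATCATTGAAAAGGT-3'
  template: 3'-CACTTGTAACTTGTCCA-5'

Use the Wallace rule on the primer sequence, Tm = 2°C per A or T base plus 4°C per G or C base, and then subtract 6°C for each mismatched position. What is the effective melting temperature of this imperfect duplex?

Primer base counts: A=6, T=5, G=5, C=1 → A+T=11, G+C=6
Perfect-match Tm = 2(11) + 4(6) = 22 + 24 = 46°C
Mismatches (positions where the bases are not complementary): 2 (at positions 5, 13)
Effective Tm = 46 − 2×6 = 46 − 12 = 34°C

34°C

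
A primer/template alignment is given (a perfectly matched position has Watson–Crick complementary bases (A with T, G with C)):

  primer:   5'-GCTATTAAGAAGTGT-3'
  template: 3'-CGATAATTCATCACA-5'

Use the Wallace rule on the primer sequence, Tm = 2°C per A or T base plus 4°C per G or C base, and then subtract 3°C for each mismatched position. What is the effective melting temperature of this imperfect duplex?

37°C

Primer base counts: A=5, T=5, G=4, C=1 → A+T=10, G+C=5
Perfect-match Tm = 2(10) + 4(5) = 20 + 20 = 40°C
Mismatches (positions where the bases are not complementary): 1 (at position 10)
Effective Tm = 40 − 1×3 = 40 − 3 = 37°C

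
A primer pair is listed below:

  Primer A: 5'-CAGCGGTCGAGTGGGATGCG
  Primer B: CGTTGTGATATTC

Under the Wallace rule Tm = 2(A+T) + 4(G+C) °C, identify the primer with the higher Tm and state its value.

Primer A, 68°C

Primer A: A+T=6, G+C=14 → Tm = 2(6)+4(14) = 68°C
Primer B: A+T=8, G+C=5 → Tm = 2(8)+4(5) = 36°C
68°C vs 36°C → primer A is higher.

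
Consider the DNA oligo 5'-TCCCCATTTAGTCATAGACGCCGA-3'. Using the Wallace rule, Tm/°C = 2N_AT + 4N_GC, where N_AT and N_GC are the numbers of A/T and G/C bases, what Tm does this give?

72°C

Scanning the sequence gives G=4, C=8, A=6, T=6.
A+T = 12, G+C = 12
Tm = 2×12 + 4×12 = 72°C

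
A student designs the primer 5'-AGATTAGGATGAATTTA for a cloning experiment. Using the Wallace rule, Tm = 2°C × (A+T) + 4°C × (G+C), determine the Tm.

42°C

T=6, C=0, A=7, G=4
So N_AT = 13 and N_GC = 4.
Tm = 2×13 + 4×4 = 42°C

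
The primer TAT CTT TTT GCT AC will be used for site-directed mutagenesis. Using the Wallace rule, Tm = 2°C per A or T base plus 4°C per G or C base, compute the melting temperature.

36°C

Counting bases: A=2, C=3, T=8, G=1
So N_AT = 10 and N_GC = 4.
Tm = 4·4 + 2·10 = 16 + 20 = 36°C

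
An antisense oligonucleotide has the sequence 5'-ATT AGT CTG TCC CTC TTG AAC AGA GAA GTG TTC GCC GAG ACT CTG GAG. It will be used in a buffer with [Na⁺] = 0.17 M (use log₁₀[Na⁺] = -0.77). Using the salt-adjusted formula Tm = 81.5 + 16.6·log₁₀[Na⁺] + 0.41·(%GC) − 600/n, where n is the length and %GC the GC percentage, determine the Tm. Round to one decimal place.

Length n = 48. G=13, A=11, T=13, C=11
G+C = 24, so %GC = 24/48 × 100 = 50%
Salt term: 16.6 × (-0.77) = -12.782
GC term: 0.41 × 50 = 20.5; length term: −600/48 = −12.5
Tm = 81.5 + (-12.782) + 20.5 − 12.5 = 76.718 → 76.7°C

76.7°C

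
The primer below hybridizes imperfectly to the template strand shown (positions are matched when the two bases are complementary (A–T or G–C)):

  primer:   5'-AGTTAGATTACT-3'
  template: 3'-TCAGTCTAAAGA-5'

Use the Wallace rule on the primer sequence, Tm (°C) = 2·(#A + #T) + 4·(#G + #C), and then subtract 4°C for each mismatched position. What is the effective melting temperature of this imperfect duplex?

22°C

Primer base counts: A=4, T=5, G=2, C=1 → A+T=9, G+C=3
Perfect-match Tm = 2(9) + 4(3) = 18 + 12 = 30°C
Mismatches (positions where the bases are not complementary): 2 (at positions 4, 10)
Effective Tm = 30 − 2×4 = 30 − 8 = 22°C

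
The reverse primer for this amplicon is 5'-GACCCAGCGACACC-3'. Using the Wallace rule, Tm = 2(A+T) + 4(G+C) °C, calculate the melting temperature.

G=3, A=4, C=7, T=0
A+T = 4, G+C = 10
Tm = 2(4) + 4(10) = 8 + 40 = 48°C

48°C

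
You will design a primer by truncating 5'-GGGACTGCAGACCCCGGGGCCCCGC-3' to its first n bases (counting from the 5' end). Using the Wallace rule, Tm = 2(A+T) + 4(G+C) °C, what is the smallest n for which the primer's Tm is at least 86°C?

First 23 bases: GGGACTGCAGACCCCGGGGCCCC → Tm = 84°C (< 86°C)
First 24 bases: GGGACTGCAGACCCCGGGGCCCCG → Tm = 88°C (≥ 86°C)
Each additional base adds 2°C (A/T) or 4°C (G/C), so Tm is non-decreasing in n; n = 24 is the first length to reach 86°C.

n = 24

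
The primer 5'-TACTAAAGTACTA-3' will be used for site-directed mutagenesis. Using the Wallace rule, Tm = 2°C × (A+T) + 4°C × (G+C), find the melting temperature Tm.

32°C

Counting bases: A=6, C=2, G=1, T=4
So N_AT = 10 and N_GC = 3.
Tm = 2×10 + 4×3 = 32°C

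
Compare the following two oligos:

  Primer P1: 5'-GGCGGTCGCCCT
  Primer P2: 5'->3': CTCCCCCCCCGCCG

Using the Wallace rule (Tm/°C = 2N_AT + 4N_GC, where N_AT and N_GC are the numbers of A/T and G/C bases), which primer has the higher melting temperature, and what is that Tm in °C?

Primer P1: A+T=2, G+C=10 → Tm = 2(2)+4(10) = 44°C
Primer P2: A+T=1, G+C=13 → Tm = 2(1)+4(13) = 54°C
44°C vs 54°C → primer P2 is higher.

Primer P2, 54°C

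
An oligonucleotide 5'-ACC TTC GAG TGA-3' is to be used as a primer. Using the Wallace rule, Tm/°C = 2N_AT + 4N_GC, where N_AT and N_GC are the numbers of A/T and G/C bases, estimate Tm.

Scanning the sequence gives T=3, C=3, G=3, A=3.
AT pairs contribute 6, GC pairs contribute 6.
Tm = 2(6) + 4(6) = 12 + 24 = 36°C

36°C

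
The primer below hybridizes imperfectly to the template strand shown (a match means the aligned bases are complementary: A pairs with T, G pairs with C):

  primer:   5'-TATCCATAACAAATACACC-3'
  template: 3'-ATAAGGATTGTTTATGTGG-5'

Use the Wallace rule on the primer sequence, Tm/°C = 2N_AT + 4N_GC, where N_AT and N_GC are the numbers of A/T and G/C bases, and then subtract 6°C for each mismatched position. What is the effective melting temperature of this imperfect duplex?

38°C

Primer base counts: A=9, T=4, G=0, C=6 → A+T=13, G+C=6
Perfect-match Tm = 2(13) + 4(6) = 26 + 24 = 50°C
Mismatches (positions where the bases are not complementary): 2 (at positions 4, 6)
Effective Tm = 50 − 2×6 = 50 − 12 = 38°C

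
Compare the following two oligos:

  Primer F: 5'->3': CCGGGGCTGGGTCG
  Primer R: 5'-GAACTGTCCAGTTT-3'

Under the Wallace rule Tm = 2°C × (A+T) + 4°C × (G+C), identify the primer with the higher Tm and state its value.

Primer F, 52°C

Primer F: A+T=2, G+C=12 → Tm = 2(2)+4(12) = 52°C
Primer R: A+T=8, G+C=6 → Tm = 2(8)+4(6) = 40°C
52°C vs 40°C → primer F is higher.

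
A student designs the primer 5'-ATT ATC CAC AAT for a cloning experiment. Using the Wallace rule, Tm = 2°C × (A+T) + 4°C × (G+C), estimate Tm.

30°C

Counting bases: G=0, A=5, C=3, T=4
A+T = 9, G+C = 3
Tm = 2(9) + 4(3) = 18 + 12 = 30°C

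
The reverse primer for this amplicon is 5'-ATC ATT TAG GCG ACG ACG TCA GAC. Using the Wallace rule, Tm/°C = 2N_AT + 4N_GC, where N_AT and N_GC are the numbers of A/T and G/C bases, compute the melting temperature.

72°C

Base counts: T=5, C=6, A=7, G=6
AT pairs contribute 12, GC pairs contribute 12.
Tm = 2(12) + 4(12) = 24 + 48 = 72°C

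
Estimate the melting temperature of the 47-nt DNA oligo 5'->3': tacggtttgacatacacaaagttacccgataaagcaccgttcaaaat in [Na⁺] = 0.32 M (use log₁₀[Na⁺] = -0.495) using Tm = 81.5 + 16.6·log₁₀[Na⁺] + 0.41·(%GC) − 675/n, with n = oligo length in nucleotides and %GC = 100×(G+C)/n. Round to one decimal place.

74.6°C

Length n = 47. Scanning the sequence gives G=7, A=18, T=11, C=11.
G+C = 18, so %GC = 18/47 × 100 = 38.298%
Salt term: 16.6 × (-0.495) = -8.217
GC term: 0.41 × 38.298 = 15.702; length term: −675/47 = −14.362
Tm = 81.5 + (-8.217) + 15.702 − 14.362 = 74.623 → 74.6°C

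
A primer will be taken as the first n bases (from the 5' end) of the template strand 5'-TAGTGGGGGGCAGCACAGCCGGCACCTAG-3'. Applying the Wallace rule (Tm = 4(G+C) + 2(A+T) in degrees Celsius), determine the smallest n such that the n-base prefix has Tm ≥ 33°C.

n = 10

First 9 bases: TAGTGGGGG → Tm = 30°C (< 33°C)
First 10 bases: TAGTGGGGGG → Tm = 34°C (≥ 33°C)
Each additional base adds 2°C (A/T) or 4°C (G/C), so Tm is non-decreasing in n; n = 10 is the first length to reach 33°C.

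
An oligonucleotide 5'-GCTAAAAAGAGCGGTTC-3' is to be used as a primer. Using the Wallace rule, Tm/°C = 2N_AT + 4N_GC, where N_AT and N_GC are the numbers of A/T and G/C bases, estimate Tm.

50°C

Counting bases: T=3, C=3, G=5, A=6
A+T = 9, G+C = 8
Tm = 2×9 + 4×8 = 50°C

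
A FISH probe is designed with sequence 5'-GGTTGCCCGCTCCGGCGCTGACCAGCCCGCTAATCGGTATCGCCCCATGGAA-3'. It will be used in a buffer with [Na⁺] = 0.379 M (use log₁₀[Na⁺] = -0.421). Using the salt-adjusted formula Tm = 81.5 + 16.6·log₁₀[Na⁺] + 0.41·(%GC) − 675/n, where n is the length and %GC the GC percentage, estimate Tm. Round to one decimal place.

89.1°C

Length n = 52. Counting bases: G=15, C=20, A=8, T=9
G+C = 35, so %GC = 35/52 × 100 = 67.308%
Salt term: 16.6 × (-0.421) = -6.989
GC term: 0.41 × 67.308 = 27.596; length term: −675/52 = −12.981
Tm = 81.5 + (-6.989) + 27.596 − 12.981 = 89.126 → 89.1°C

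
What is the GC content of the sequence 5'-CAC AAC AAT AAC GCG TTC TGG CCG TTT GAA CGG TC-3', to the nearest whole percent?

Counting bases: T=8, G=8, C=10, A=9
G+C = 8 + 10 = 18 out of 35 bases
%GC = 18/35 × 100 = 51.43% ≈ 51%

51%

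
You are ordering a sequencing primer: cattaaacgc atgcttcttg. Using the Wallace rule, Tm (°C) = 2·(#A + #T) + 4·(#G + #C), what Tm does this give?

C=5, G=3, A=5, T=7
A+T = 12, G+C = 8
Tm = 2(12) + 4(8) = 24 + 32 = 56°C

56°C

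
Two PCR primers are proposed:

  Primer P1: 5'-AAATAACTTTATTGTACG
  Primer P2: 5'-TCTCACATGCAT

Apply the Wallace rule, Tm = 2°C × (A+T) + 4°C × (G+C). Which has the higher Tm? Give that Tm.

Primer P1: A+T=14, G+C=4 → Tm = 2(14)+4(4) = 44°C
Primer P2: A+T=7, G+C=5 → Tm = 2(7)+4(5) = 34°C
44°C vs 34°C → primer P1 is higher.

Primer P1, 44°C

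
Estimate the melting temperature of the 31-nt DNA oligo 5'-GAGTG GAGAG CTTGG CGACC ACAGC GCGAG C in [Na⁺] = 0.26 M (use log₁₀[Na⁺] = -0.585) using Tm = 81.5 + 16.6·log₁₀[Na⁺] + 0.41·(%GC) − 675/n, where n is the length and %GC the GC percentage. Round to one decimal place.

Length n = 31. Scanning the sequence gives A=7, G=13, C=8, T=3.
G+C = 21, so %GC = 21/31 × 100 = 67.742%
Salt term: 16.6 × (-0.585) = -9.711
GC term: 0.41 × 67.742 = 27.774; length term: −675/31 = −21.774
Tm = 81.5 + (-9.711) + 27.774 − 21.774 = 77.789 → 77.8°C

77.8°C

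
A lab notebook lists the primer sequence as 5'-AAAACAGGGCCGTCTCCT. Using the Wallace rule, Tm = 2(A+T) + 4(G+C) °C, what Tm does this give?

56°C

Scanning the sequence gives A=5, G=4, C=6, T=3.
AT pairs contribute 8, GC pairs contribute 10.
Tm = 2×8 + 4×10 = 56°C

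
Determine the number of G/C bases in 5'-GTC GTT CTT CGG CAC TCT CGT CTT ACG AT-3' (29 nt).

Scanning the sequence gives T=11, G=6, C=9, A=3.
G+C = 6 + 9 = 15

15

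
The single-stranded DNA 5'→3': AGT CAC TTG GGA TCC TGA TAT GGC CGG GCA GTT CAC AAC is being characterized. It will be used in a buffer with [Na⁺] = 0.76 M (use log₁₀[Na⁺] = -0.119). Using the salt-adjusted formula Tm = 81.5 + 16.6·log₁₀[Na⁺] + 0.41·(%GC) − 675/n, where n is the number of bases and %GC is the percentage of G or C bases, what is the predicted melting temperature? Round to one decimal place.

Length n = 39. G=11, C=10, A=9, T=9
G+C = 21, so %GC = 21/39 × 100 = 53.846%
Salt term: 16.6 × (-0.119) = -1.975
GC term: 0.41 × 53.846 = 22.077; length term: −675/39 = −17.308
Tm = 81.5 + (-1.975) + 22.077 − 17.308 = 84.294 → 84.3°C

84.3°C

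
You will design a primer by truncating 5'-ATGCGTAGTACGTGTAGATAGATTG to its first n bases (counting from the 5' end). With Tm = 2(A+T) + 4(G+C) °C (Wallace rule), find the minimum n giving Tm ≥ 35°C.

First 11 bases: ATGCGTAGTAC → Tm = 32°C (< 35°C)
First 12 bases: ATGCGTAGTACG → Tm = 36°C (≥ 35°C)
Since every base adds ≥2°C, Tm only increases with n, so the threshold is first crossed at n = 12.

n = 12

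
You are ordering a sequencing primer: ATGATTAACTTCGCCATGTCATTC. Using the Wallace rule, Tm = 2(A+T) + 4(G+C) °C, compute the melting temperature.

66°C

Scanning the sequence gives A=6, C=6, T=9, G=3.
AT pairs contribute 15, GC pairs contribute 9.
Tm = 2(15) + 4(9) = 30 + 36 = 66°C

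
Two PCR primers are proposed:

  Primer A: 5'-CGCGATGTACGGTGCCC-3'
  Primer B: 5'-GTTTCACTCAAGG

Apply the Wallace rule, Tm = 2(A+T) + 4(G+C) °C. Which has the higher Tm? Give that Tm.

Primer A, 58°C

Primer A: A+T=5, G+C=12 → Tm = 2(5)+4(12) = 58°C
Primer B: A+T=7, G+C=6 → Tm = 2(7)+4(6) = 38°C
58°C vs 38°C → primer A is higher.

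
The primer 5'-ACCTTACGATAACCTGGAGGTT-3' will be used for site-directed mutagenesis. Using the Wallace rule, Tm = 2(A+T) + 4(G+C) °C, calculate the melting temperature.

64°C

Scanning the sequence gives C=5, G=5, T=6, A=6.
A+T = 12, G+C = 10
Tm = 2×12 + 4×10 = 64°C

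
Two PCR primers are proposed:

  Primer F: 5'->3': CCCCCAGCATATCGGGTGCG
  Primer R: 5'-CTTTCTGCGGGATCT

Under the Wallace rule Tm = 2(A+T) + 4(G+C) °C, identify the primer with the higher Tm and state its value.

Primer F, 68°C

Primer F: A+T=6, G+C=14 → Tm = 2(6)+4(14) = 68°C
Primer R: A+T=7, G+C=8 → Tm = 2(7)+4(8) = 46°C
68°C vs 46°C → primer F is higher.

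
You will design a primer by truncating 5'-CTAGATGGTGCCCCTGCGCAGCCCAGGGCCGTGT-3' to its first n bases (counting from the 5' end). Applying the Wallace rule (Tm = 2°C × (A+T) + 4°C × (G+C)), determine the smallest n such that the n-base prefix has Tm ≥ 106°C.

First 30 bases: CTAGATGGTGCCCCTGCGCAGCCCAGGGCC → Tm = 104°C (< 106°C)
First 31 bases: CTAGATGGTGCCCCTGCGCAGCCCAGGGCCG → Tm = 108°C (≥ 106°C)
Since every base adds ≥2°C, Tm only increases with n, so the threshold is first crossed at n = 31.

n = 31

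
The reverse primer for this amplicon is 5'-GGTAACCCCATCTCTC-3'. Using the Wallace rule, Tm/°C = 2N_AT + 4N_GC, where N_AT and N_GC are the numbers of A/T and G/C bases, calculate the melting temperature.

Counting bases: T=4, A=3, G=2, C=7
AT pairs contribute 7, GC pairs contribute 9.
Tm = 2(7) + 4(9) = 14 + 36 = 50°C

50°C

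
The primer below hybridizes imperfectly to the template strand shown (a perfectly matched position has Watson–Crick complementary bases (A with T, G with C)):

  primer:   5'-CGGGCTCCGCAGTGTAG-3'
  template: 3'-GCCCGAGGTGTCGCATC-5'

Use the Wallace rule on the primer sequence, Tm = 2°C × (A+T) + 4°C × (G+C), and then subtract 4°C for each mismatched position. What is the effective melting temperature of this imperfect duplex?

50°C

Primer base counts: A=2, T=3, G=7, C=5 → A+T=5, G+C=12
Perfect-match Tm = 2(5) + 4(12) = 10 + 48 = 58°C
Mismatches (positions where the bases are not complementary): 2 (at positions 9, 13)
Effective Tm = 58 − 2×4 = 58 − 8 = 50°C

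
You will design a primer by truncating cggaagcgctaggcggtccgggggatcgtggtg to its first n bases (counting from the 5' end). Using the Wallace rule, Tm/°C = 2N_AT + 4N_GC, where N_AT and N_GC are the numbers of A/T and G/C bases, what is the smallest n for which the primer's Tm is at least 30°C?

First 8 bases: CGGAAGCG → Tm = 28°C (< 30°C)
First 9 bases: CGGAAGCGC → Tm = 32°C (≥ 30°C)
Since every base adds ≥2°C, Tm only increases with n, so the threshold is first crossed at n = 9.

n = 9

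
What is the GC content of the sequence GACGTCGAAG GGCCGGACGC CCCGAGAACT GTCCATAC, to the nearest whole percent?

T=4, A=9, C=13, G=12
G+C = 12 + 13 = 25 out of 38 bases
%GC = 25/38 × 100 = 65.79% ≈ 66%

66%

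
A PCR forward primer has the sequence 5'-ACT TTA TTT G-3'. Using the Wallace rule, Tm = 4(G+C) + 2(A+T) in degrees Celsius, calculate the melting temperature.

24°C

Base counts: A=2, G=1, T=6, C=1
AT pairs contribute 8, GC pairs contribute 2.
Tm = 4·2 + 2·8 = 8 + 16 = 24°C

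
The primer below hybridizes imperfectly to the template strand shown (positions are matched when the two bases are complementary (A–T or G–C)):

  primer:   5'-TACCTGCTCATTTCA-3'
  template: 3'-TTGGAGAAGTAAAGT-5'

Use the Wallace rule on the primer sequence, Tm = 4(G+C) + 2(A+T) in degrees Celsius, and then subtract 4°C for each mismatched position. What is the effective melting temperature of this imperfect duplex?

30°C

Primer base counts: A=3, T=6, G=1, C=5 → A+T=9, G+C=6
Perfect-match Tm = 2(9) + 4(6) = 18 + 24 = 42°C
Mismatches (positions where the bases are not complementary): 3 (at positions 1, 6, 7)
Effective Tm = 42 − 3×4 = 42 − 12 = 30°C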